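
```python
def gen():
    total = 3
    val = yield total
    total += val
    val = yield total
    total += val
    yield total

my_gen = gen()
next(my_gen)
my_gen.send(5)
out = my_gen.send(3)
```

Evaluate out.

Step 1: next() -> yield total=3.
Step 2: send(5) -> val=5, total = 3+5 = 8, yield 8.
Step 3: send(3) -> val=3, total = 8+3 = 11, yield 11.
Therefore out = 11.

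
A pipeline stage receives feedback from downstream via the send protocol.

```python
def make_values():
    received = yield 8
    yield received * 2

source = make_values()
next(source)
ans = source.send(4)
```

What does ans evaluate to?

Step 1: next(source) advances to first yield, producing 8.
Step 2: send(4) resumes, received = 4.
Step 3: yield received * 2 = 4 * 2 = 8.
Therefore ans = 8.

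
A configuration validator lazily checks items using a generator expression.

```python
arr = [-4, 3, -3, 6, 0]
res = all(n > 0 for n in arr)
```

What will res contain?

Step 1: Check n > 0 for each element in [-4, 3, -3, 6, 0]:
  -4 > 0: False
  3 > 0: True
  -3 > 0: False
  6 > 0: True
  0 > 0: False
Step 2: all() returns False.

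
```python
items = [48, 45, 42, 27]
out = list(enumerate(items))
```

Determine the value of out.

Step 1: enumerate pairs each element with its index:
  (0, 48)
  (1, 45)
  (2, 42)
  (3, 27)
Therefore out = [(0, 48), (1, 45), (2, 42), (3, 27)].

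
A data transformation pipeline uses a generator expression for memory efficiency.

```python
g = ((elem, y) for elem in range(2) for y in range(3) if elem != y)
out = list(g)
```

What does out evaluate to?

Step 1: Nested generator over range(2) x range(3) where elem != y:
  (0, 0): excluded (elem == y)
  (0, 1): included
  (0, 2): included
  (1, 0): included
  (1, 1): excluded (elem == y)
  (1, 2): included
Therefore out = [(0, 1), (0, 2), (1, 0), (1, 2)].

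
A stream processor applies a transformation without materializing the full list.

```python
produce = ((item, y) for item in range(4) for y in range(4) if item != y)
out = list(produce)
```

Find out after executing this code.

Step 1: Nested generator over range(4) x range(4) where item != y:
  (0, 0): excluded (item == y)
  (0, 1): included
  (0, 2): included
  (0, 3): included
  (1, 0): included
  (1, 1): excluded (item == y)
  (1, 2): included
  (1, 3): included
  (2, 0): included
  (2, 1): included
  (2, 2): excluded (item == y)
  (2, 3): included
  (3, 0): included
  (3, 1): included
  (3, 2): included
  (3, 3): excluded (item == y)
Therefore out = [(0, 1), (0, 2), (0, 3), (1, 0), (1, 2), (1, 3), (2, 0), (2, 1), (2, 3), (3, 0), (3, 1), (3, 2)].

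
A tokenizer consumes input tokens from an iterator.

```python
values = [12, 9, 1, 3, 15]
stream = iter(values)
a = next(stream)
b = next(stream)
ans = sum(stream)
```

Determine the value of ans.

Step 1: Create iterator over [12, 9, 1, 3, 15].
Step 2: a = next() = 12, b = next() = 9.
Step 3: sum() of remaining [1, 3, 15] = 19.
Therefore ans = 19.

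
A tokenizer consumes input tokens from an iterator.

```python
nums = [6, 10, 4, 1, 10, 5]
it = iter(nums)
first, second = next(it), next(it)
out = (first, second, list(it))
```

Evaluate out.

Step 1: Create iterator over [6, 10, 4, 1, 10, 5].
Step 2: first = 6, second = 10.
Step 3: Remaining elements: [4, 1, 10, 5].
Therefore out = (6, 10, [4, 1, 10, 5]).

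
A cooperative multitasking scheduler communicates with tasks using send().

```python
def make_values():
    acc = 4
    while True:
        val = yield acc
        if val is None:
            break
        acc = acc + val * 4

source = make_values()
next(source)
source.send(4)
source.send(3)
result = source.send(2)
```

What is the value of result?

Step 1: next() -> yield acc=4.
Step 2: send(4) -> val=4, acc = 4 + 4*4 = 20, yield 20.
Step 3: send(3) -> val=3, acc = 20 + 3*4 = 32, yield 32.
Step 4: send(2) -> val=2, acc = 32 + 2*4 = 40, yield 40.
Therefore result = 40.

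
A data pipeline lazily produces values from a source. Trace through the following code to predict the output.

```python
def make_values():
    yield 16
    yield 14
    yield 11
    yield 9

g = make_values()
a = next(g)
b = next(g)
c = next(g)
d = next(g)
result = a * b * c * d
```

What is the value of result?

Step 1: Create generator and consume all values:
  a = next(g) = 16
  b = next(g) = 14
  c = next(g) = 11
  d = next(g) = 9
Step 2: result = 16 * 14 * 11 * 9 = 22176.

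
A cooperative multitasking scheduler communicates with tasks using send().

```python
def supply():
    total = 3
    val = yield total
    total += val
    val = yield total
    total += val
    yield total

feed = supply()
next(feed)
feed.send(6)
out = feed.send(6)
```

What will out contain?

Step 1: next() -> yield total=3.
Step 2: send(6) -> val=6, total = 3+6 = 9, yield 9.
Step 3: send(6) -> val=6, total = 9+6 = 15, yield 15.
Therefore out = 15.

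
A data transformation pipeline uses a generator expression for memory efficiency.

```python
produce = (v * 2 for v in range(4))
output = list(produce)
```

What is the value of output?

Step 1: For each v in range(4), compute v*2:
  v=0: 0*2 = 0
  v=1: 1*2 = 2
  v=2: 2*2 = 4
  v=3: 3*2 = 6
Therefore output = [0, 2, 4, 6].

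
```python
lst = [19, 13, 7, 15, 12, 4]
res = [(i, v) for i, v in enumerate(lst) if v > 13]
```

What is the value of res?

Step 1: Filter enumerate([19, 13, 7, 15, 12, 4]) keeping v > 13:
  (0, 19): 19 > 13, included
  (1, 13): 13 <= 13, excluded
  (2, 7): 7 <= 13, excluded
  (3, 15): 15 > 13, included
  (4, 12): 12 <= 13, excluded
  (5, 4): 4 <= 13, excluded
Therefore res = [(0, 19), (3, 15)].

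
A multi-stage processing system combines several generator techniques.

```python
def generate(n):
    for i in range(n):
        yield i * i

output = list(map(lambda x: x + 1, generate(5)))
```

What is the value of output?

Step 1: generate(5) yields squares: [0, 1, 4, 9, 16].
Step 2: map adds 1 to each: [1, 2, 5, 10, 17].
Therefore output = [1, 2, 5, 10, 17].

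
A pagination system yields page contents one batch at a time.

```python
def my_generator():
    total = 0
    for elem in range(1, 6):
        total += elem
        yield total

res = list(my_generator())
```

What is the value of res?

Step 1: Generator accumulates running sum:
  elem=1: total = 1, yield 1
  elem=2: total = 3, yield 3
  elem=3: total = 6, yield 6
  elem=4: total = 10, yield 10
  elem=5: total = 15, yield 15
Therefore res = [1, 3, 6, 10, 15].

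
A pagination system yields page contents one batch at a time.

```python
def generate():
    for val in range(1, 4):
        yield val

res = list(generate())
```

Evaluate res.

Step 1: The generator yields each value from range(1, 4).
Step 2: list() consumes all yields: [1, 2, 3].
Therefore res = [1, 2, 3].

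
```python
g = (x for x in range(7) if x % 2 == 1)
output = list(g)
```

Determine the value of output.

Step 1: Filter range(7) keeping only odd values:
  x=0: even, excluded
  x=1: odd, included
  x=2: even, excluded
  x=3: odd, included
  x=4: even, excluded
  x=5: odd, included
  x=6: even, excluded
Therefore output = [1, 3, 5].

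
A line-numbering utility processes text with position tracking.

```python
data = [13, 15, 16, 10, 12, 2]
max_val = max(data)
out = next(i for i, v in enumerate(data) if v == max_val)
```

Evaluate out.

Step 1: max([13, 15, 16, 10, 12, 2]) = 16.
Step 2: Find first index where value == 16:
  Index 0: 13 != 16
  Index 1: 15 != 16
  Index 2: 16 == 16, found!
Therefore out = 2.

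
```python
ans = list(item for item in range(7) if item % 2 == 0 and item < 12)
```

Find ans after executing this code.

Step 1: Filter range(7) where item % 2 == 0 and item < 12:
  item=0: both conditions met, included
  item=1: excluded (1 % 2 != 0)
  item=2: both conditions met, included
  item=3: excluded (3 % 2 != 0)
  item=4: both conditions met, included
  item=5: excluded (5 % 2 != 0)
  item=6: both conditions met, included
Therefore ans = [0, 2, 4, 6].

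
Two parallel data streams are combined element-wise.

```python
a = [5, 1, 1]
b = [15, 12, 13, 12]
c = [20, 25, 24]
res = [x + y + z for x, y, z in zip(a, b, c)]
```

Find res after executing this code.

Step 1: zip three lists (truncates to shortest, len=3):
  5 + 15 + 20 = 40
  1 + 12 + 25 = 38
  1 + 13 + 24 = 38
Therefore res = [40, 38, 38].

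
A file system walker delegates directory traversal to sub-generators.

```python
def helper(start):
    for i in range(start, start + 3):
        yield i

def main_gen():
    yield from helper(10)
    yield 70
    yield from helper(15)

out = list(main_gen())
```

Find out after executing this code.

Step 1: main_gen() delegates to helper(10):
  yield 10
  yield 11
  yield 12
Step 2: yield 70
Step 3: Delegates to helper(15):
  yield 15
  yield 16
  yield 17
Therefore out = [10, 11, 12, 70, 15, 16, 17].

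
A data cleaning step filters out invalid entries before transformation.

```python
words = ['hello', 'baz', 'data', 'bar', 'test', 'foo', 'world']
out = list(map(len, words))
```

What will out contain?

Step 1: Map len() to each word:
  'hello' -> 5
  'baz' -> 3
  'data' -> 4
  'bar' -> 3
  'test' -> 4
  'foo' -> 3
  'world' -> 5
Therefore out = [5, 3, 4, 3, 4, 3, 5].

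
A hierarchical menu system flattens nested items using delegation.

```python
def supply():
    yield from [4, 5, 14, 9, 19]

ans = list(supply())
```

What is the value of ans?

Step 1: yield from delegates to the iterable, yielding each element.
Step 2: Collected values: [4, 5, 14, 9, 19].
Therefore ans = [4, 5, 14, 9, 19].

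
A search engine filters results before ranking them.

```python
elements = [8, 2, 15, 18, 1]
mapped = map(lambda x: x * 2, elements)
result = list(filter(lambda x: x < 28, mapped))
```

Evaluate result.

Step 1: Map x * 2:
  8 -> 16
  2 -> 4
  15 -> 30
  18 -> 36
  1 -> 2
Step 2: Filter for < 28:
  16: kept
  4: kept
  30: removed
  36: removed
  2: kept
Therefore result = [16, 4, 2].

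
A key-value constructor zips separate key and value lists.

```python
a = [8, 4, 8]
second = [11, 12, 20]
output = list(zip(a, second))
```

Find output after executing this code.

Step 1: zip pairs elements at same index:
  Index 0: (8, 11)
  Index 1: (4, 12)
  Index 2: (8, 20)
Therefore output = [(8, 11), (4, 12), (8, 20)].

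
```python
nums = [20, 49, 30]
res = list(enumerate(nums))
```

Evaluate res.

Step 1: enumerate pairs each element with its index:
  (0, 20)
  (1, 49)
  (2, 30)
Therefore res = [(0, 20), (1, 49), (2, 30)].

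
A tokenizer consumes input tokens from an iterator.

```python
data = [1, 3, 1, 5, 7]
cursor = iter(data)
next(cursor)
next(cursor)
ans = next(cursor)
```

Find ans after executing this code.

Step 1: Create iterator over [1, 3, 1, 5, 7].
Step 2: next() consumes 1.
Step 3: next() consumes 3.
Step 4: next() returns 1.
Therefore ans = 1.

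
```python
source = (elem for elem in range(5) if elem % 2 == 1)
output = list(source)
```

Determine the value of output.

Step 1: Filter range(5) keeping only odd values:
  elem=0: even, excluded
  elem=1: odd, included
  elem=2: even, excluded
  elem=3: odd, included
  elem=4: even, excluded
Therefore output = [1, 3].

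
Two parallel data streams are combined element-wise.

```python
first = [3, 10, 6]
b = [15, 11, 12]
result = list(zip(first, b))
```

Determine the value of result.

Step 1: zip pairs elements at same index:
  Index 0: (3, 15)
  Index 1: (10, 11)
  Index 2: (6, 12)
Therefore result = [(3, 15), (10, 11), (6, 12)].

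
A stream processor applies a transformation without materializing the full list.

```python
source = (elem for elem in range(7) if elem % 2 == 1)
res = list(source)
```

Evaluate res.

Step 1: Filter range(7) keeping only odd values:
  elem=0: even, excluded
  elem=1: odd, included
  elem=2: even, excluded
  elem=3: odd, included
  elem=4: even, excluded
  elem=5: odd, included
  elem=6: even, excluded
Therefore res = [1, 3, 5].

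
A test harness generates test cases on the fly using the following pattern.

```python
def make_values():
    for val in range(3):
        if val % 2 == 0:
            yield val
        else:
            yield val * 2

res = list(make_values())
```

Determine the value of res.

Step 1: For each val in range(3), yield val if even, else val*2:
  val=0 (even): yield 0
  val=1 (odd): yield 1*2 = 2
  val=2 (even): yield 2
Therefore res = [0, 2, 2].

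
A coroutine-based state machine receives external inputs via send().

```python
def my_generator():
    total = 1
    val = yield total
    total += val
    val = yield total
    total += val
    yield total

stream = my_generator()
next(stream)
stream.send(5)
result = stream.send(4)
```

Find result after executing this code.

Step 1: next() -> yield total=1.
Step 2: send(5) -> val=5, total = 1+5 = 6, yield 6.
Step 3: send(4) -> val=4, total = 6+4 = 10, yield 10.
Therefore result = 10.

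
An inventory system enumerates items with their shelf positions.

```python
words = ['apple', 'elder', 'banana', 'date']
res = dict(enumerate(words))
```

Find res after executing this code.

Step 1: enumerate pairs indices with words:
  0 -> 'apple'
  1 -> 'elder'
  2 -> 'banana'
  3 -> 'date'
Therefore res = {0: 'apple', 1: 'elder', 2: 'banana', 3: 'date'}.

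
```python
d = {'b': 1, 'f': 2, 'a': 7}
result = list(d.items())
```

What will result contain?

Step 1: d.items() returns (key, value) pairs in insertion order.
Therefore result = [('b', 1), ('f', 2), ('a', 7)].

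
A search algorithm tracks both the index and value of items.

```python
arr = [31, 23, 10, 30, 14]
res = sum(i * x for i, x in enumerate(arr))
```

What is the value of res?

Step 1: Compute i * x for each (i, x) in enumerate([31, 23, 10, 30, 14]):
  i=0, x=31: 0*31 = 0
  i=1, x=23: 1*23 = 23
  i=2, x=10: 2*10 = 20
  i=3, x=30: 3*30 = 90
  i=4, x=14: 4*14 = 56
Step 2: sum = 0 + 23 + 20 + 90 + 56 = 189.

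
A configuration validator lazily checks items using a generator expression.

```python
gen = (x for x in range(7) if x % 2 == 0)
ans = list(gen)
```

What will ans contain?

Step 1: Filter range(7) keeping only even values:
  x=0: even, included
  x=1: odd, excluded
  x=2: even, included
  x=3: odd, excluded
  x=4: even, included
  x=5: odd, excluded
  x=6: even, included
Therefore ans = [0, 2, 4, 6].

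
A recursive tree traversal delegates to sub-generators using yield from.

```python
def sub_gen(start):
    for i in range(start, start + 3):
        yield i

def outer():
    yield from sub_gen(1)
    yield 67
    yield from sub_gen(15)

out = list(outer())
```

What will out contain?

Step 1: outer() delegates to sub_gen(1):
  yield 1
  yield 2
  yield 3
Step 2: yield 67
Step 3: Delegates to sub_gen(15):
  yield 15
  yield 16
  yield 17
Therefore out = [1, 2, 3, 67, 15, 16, 17].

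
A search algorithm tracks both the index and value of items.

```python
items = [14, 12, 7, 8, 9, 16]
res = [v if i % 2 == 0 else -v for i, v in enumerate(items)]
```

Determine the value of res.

Step 1: For each (i, v), keep v if i is even, negate if odd:
  i=0 (even): keep 14
  i=1 (odd): negate to -12
  i=2 (even): keep 7
  i=3 (odd): negate to -8
  i=4 (even): keep 9
  i=5 (odd): negate to -16
Therefore res = [14, -12, 7, -8, 9, -16].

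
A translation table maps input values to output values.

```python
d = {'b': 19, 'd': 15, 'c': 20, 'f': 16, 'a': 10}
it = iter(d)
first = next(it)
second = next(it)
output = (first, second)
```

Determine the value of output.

Step 1: iter(d) iterates over keys: ['b', 'd', 'c', 'f', 'a'].
Step 2: first = next(it) = 'b', second = next(it) = 'd'.
Therefore output = ('b', 'd').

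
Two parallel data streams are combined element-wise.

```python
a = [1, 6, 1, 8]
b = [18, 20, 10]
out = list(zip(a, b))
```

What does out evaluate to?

Step 1: zip stops at shortest (len(a)=4, len(b)=3):
  Index 0: (1, 18)
  Index 1: (6, 20)
  Index 2: (1, 10)
Step 2: Last element of a (8) has no pair, dropped.
Therefore out = [(1, 18), (6, 20), (1, 10)].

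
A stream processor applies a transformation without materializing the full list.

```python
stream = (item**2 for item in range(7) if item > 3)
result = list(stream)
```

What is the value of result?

Step 1: For range(7), keep item > 3, then square:
  item=0: 0 <= 3, excluded
  item=1: 1 <= 3, excluded
  item=2: 2 <= 3, excluded
  item=3: 3 <= 3, excluded
  item=4: 4 > 3, yield 4**2 = 16
  item=5: 5 > 3, yield 5**2 = 25
  item=6: 6 > 3, yield 6**2 = 36
Therefore result = [16, 25, 36].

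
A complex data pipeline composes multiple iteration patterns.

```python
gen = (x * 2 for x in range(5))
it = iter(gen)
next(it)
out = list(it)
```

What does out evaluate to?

Step 1: Generator produces [0, 2, 4, 6, 8].
Step 2: next(it) consumes first element (0).
Step 3: list(it) collects remaining: [2, 4, 6, 8].
Therefore out = [2, 4, 6, 8].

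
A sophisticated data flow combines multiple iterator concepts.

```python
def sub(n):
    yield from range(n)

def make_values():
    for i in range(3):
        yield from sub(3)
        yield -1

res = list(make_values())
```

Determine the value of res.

Step 1: For each i in range(3):
  i=0: yield from sub(3) -> [0, 1, 2], then yield -1
  i=1: yield from sub(3) -> [0, 1, 2], then yield -1
  i=2: yield from sub(3) -> [0, 1, 2], then yield -1
Therefore res = [0, 1, 2, -1, 0, 1, 2, -1, 0, 1, 2, -1].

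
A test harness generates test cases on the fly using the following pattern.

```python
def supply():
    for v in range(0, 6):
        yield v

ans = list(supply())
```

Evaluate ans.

Step 1: The generator yields each value from range(0, 6).
Step 2: list() consumes all yields: [0, 1, 2, 3, 4, 5].
Therefore ans = [0, 1, 2, 3, 4, 5].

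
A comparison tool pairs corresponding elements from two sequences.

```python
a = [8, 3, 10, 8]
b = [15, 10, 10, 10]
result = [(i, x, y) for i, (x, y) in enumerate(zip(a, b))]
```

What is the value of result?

Step 1: enumerate(zip(a, b)) gives index with paired elements:
  i=0: (8, 15)
  i=1: (3, 10)
  i=2: (10, 10)
  i=3: (8, 10)
Therefore result = [(0, 8, 15), (1, 3, 10), (2, 10, 10), (3, 8, 10)].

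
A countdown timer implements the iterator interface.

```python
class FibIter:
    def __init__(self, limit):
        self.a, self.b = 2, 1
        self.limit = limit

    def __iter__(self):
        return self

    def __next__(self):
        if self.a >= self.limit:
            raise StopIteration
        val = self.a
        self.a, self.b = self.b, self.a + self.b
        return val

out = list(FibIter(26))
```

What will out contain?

Step 1: Fibonacci-like sequence (a=2, b=1) until >= 26:
  Yield 2, then a,b = 1,3
  Yield 1, then a,b = 3,4
  Yield 3, then a,b = 4,7
  Yield 4, then a,b = 7,11
  Yield 7, then a,b = 11,18
  Yield 11, then a,b = 18,29
  Yield 18, then a,b = 29,47
Step 2: 29 >= 26, stop.
Therefore out = [2, 1, 3, 4, 7, 11, 18].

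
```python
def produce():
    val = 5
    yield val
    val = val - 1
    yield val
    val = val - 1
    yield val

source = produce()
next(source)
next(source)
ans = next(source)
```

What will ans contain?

Step 1: Trace through generator execution:
  Yield 1: val starts at 5, yield 5
  Yield 2: val = 5 - 1 = 4, yield 4
  Yield 3: val = 4 - 1 = 3, yield 3
Step 2: First next() gets 5, second next() gets the second value, third next() yields 3.
Therefore ans = 3.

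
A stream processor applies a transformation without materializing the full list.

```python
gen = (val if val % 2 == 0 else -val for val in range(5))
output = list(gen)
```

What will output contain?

Step 1: For each val in range(5), yield val if even, else -val:
  val=0: even, yield 0
  val=1: odd, yield -1
  val=2: even, yield 2
  val=3: odd, yield -3
  val=4: even, yield 4
Therefore output = [0, -1, 2, -3, 4].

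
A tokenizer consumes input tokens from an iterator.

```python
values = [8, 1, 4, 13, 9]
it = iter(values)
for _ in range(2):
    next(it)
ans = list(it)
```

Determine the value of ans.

Step 1: Create iterator over [8, 1, 4, 13, 9].
Step 2: Advance 2 positions (consuming [8, 1]).
Step 3: list() collects remaining elements: [4, 13, 9].
Therefore ans = [4, 13, 9].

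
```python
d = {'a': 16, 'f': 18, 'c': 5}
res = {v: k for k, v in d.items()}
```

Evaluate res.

Step 1: Invert dict (swap keys and values):
  'a': 16 -> 16: 'a'
  'f': 18 -> 18: 'f'
  'c': 5 -> 5: 'c'
Therefore res = {16: 'a', 18: 'f', 5: 'c'}.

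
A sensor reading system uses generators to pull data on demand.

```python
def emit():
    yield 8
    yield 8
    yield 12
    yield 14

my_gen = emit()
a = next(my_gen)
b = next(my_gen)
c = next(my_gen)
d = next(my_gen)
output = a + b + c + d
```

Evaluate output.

Step 1: Create generator and consume all values:
  a = next(my_gen) = 8
  b = next(my_gen) = 8
  c = next(my_gen) = 12
  d = next(my_gen) = 14
Step 2: output = 8 + 8 + 12 + 14 = 42.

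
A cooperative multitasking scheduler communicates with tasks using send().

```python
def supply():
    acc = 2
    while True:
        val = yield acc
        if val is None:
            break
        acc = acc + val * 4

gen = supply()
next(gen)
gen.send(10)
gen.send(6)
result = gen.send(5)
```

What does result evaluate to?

Step 1: next() -> yield acc=2.
Step 2: send(10) -> val=10, acc = 2 + 10*4 = 42, yield 42.
Step 3: send(6) -> val=6, acc = 42 + 6*4 = 66, yield 66.
Step 4: send(5) -> val=5, acc = 66 + 5*4 = 86, yield 86.
Therefore result = 86.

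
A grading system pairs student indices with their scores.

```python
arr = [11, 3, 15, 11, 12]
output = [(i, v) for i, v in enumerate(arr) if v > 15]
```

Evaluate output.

Step 1: Filter enumerate([11, 3, 15, 11, 12]) keeping v > 15:
  (0, 11): 11 <= 15, excluded
  (1, 3): 3 <= 15, excluded
  (2, 15): 15 <= 15, excluded
  (3, 11): 11 <= 15, excluded
  (4, 12): 12 <= 15, excluded
Therefore output = [].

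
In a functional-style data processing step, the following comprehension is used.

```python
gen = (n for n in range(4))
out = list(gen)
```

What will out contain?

Step 1: Generator expression iterates range(4): [0, 1, 2, 3].
Step 2: list() collects all values.
Therefore out = [0, 1, 2, 3].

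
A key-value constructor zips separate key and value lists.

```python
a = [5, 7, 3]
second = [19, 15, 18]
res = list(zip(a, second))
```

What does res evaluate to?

Step 1: zip pairs elements at same index:
  Index 0: (5, 19)
  Index 1: (7, 15)
  Index 2: (3, 18)
Therefore res = [(5, 19), (7, 15), (3, 18)].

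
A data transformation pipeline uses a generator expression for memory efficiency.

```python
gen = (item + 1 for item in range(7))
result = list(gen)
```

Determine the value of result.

Step 1: For each item in range(7), compute item+1:
  item=0: 0+1 = 1
  item=1: 1+1 = 2
  item=2: 2+1 = 3
  item=3: 3+1 = 4
  item=4: 4+1 = 5
  item=5: 5+1 = 6
  item=6: 6+1 = 7
Therefore result = [1, 2, 3, 4, 5, 6, 7].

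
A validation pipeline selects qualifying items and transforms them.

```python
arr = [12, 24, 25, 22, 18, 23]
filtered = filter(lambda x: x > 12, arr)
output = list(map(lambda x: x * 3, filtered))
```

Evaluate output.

Step 1: Filter arr for elements > 12:
  12: removed
  24: kept
  25: kept
  22: kept
  18: kept
  23: kept
Step 2: Map x * 3 on filtered [24, 25, 22, 18, 23]:
  24 -> 72
  25 -> 75
  22 -> 66
  18 -> 54
  23 -> 69
Therefore output = [72, 75, 66, 54, 69].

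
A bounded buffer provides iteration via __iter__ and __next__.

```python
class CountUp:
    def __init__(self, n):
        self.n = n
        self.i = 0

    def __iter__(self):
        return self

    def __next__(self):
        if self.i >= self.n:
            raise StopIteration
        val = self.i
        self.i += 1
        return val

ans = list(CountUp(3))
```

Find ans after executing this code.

Step 1: CountUp(3) creates an iterator counting 0 to 2.
Step 2: list() consumes all values: [0, 1, 2].
Therefore ans = [0, 1, 2].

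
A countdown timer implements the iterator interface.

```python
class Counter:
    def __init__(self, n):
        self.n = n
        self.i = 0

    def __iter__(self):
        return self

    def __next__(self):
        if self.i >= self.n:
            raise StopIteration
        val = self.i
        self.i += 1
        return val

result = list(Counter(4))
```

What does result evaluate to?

Step 1: Counter(4) creates an iterator counting 0 to 3.
Step 2: list() consumes all values: [0, 1, 2, 3].
Therefore result = [0, 1, 2, 3].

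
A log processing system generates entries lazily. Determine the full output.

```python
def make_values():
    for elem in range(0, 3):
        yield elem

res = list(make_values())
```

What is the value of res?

Step 1: The generator yields each value from range(0, 3).
Step 2: list() consumes all yields: [0, 1, 2].
Therefore res = [0, 1, 2].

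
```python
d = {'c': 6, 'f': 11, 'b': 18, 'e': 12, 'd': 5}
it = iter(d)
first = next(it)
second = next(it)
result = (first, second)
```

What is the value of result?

Step 1: iter(d) iterates over keys: ['c', 'f', 'b', 'e', 'd'].
Step 2: first = next(it) = 'c', second = next(it) = 'f'.
Therefore result = ('c', 'f').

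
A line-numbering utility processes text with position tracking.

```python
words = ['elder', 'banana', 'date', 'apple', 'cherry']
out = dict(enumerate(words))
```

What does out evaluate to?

Step 1: enumerate pairs indices with words:
  0 -> 'elder'
  1 -> 'banana'
  2 -> 'date'
  3 -> 'apple'
  4 -> 'cherry'
Therefore out = {0: 'elder', 1: 'banana', 2: 'date', 3: 'apple', 4: 'cherry'}.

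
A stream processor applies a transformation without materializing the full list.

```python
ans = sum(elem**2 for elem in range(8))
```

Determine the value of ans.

Step 1: Compute elem**2 for each elem in range(8):
  elem=0: 0**2 = 0
  elem=1: 1**2 = 1
  elem=2: 2**2 = 4
  elem=3: 3**2 = 9
  elem=4: 4**2 = 16
  elem=5: 5**2 = 25
  elem=6: 6**2 = 36
  elem=7: 7**2 = 49
Step 2: sum = 0 + 1 + 4 + 9 + 16 + 25 + 36 + 49 = 140.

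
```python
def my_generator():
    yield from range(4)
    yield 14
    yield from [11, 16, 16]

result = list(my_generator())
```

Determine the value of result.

Step 1: Trace yields in order:
  yield 0
  yield 1
  yield 2
  yield 3
  yield 14
  yield 11
  yield 16
  yield 16
Therefore result = [0, 1, 2, 3, 14, 11, 16, 16].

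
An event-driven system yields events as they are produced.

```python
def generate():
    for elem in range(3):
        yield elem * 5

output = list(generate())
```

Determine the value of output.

Step 1: For each elem in range(3), yield elem * 5:
  elem=0: yield 0 * 5 = 0
  elem=1: yield 1 * 5 = 5
  elem=2: yield 2 * 5 = 10
Therefore output = [0, 5, 10].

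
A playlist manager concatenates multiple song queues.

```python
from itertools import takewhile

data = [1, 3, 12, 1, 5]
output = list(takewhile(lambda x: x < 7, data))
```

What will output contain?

Step 1: takewhile stops at first element >= 7:
  1 < 7: take
  3 < 7: take
  12 >= 7: stop
Therefore output = [1, 3].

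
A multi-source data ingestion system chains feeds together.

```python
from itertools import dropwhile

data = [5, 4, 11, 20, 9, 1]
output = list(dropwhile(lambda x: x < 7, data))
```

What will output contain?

Step 1: dropwhile drops elements while < 7:
  5 < 7: dropped
  4 < 7: dropped
  11: kept (dropping stopped)
Step 2: Remaining elements kept regardless of condition.
Therefore output = [11, 20, 9, 1].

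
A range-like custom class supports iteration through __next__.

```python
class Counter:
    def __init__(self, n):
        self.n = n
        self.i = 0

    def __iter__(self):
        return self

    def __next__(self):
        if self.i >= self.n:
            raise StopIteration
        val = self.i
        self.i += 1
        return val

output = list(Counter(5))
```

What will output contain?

Step 1: Counter(5) creates an iterator counting 0 to 4.
Step 2: list() consumes all values: [0, 1, 2, 3, 4].
Therefore output = [0, 1, 2, 3, 4].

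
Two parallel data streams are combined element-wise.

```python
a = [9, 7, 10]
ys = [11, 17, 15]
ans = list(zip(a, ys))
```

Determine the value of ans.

Step 1: zip pairs elements at same index:
  Index 0: (9, 11)
  Index 1: (7, 17)
  Index 2: (10, 15)
Therefore ans = [(9, 11), (7, 17), (10, 15)].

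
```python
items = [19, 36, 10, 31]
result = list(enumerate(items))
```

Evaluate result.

Step 1: enumerate pairs each element with its index:
  (0, 19)
  (1, 36)
  (2, 10)
  (3, 31)
Therefore result = [(0, 19), (1, 36), (2, 10), (3, 31)].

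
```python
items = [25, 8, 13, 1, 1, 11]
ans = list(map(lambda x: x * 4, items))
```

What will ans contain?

Step 1: Apply lambda x: x * 4 to each element:
  25 -> 100
  8 -> 32
  13 -> 52
  1 -> 4
  1 -> 4
  11 -> 44
Therefore ans = [100, 32, 52, 4, 4, 44].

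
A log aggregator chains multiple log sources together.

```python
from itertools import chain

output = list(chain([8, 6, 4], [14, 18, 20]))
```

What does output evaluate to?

Step 1: chain() concatenates iterables: [8, 6, 4] + [14, 18, 20].
Therefore output = [8, 6, 4, 14, 18, 20].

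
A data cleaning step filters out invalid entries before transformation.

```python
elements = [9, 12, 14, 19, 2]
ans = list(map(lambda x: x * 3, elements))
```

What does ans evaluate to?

Step 1: Apply lambda x: x * 3 to each element:
  9 -> 27
  12 -> 36
  14 -> 42
  19 -> 57
  2 -> 6
Therefore ans = [27, 36, 42, 57, 6].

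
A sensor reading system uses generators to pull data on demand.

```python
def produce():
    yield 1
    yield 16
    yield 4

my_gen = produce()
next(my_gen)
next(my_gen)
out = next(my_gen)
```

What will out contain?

Step 1: produce() creates a generator.
Step 2: next(my_gen) yields 1 (consumed and discarded).
Step 3: next(my_gen) yields 16 (consumed and discarded).
Step 4: next(my_gen) yields 4, assigned to out.
Therefore out = 4.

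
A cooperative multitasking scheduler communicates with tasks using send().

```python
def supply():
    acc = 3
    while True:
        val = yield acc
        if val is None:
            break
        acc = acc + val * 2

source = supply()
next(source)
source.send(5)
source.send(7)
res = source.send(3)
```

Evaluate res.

Step 1: next() -> yield acc=3.
Step 2: send(5) -> val=5, acc = 3 + 5*2 = 13, yield 13.
Step 3: send(7) -> val=7, acc = 13 + 7*2 = 27, yield 27.
Step 4: send(3) -> val=3, acc = 27 + 3*2 = 33, yield 33.
Therefore res = 33.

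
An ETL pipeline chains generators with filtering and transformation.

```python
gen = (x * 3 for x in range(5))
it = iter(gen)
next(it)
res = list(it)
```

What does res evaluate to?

Step 1: Generator produces [0, 3, 6, 9, 12].
Step 2: next(it) consumes first element (0).
Step 3: list(it) collects remaining: [3, 6, 9, 12].
Therefore res = [3, 6, 9, 12].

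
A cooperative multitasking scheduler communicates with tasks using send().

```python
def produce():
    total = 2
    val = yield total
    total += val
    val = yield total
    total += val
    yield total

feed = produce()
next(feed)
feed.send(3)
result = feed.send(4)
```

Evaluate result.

Step 1: next() -> yield total=2.
Step 2: send(3) -> val=3, total = 2+3 = 5, yield 5.
Step 3: send(4) -> val=4, total = 5+4 = 9, yield 9.
Therefore result = 9.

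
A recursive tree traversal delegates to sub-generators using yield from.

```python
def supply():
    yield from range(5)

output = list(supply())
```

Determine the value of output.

Step 1: yield from delegates to the iterable, yielding each element.
Step 2: Collected values: [0, 1, 2, 3, 4].
Therefore output = [0, 1, 2, 3, 4].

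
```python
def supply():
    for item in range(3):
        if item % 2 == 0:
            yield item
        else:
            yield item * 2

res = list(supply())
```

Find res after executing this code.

Step 1: For each item in range(3), yield item if even, else item*2:
  item=0 (even): yield 0
  item=1 (odd): yield 1*2 = 2
  item=2 (even): yield 2
Therefore res = [0, 2, 2].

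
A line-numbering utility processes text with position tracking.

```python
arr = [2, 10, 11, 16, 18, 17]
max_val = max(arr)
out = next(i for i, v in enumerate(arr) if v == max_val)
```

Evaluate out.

Step 1: max([2, 10, 11, 16, 18, 17]) = 18.
Step 2: Find first index where value == 18:
  Index 0: 2 != 18
  Index 1: 10 != 18
  Index 2: 11 != 18
  Index 3: 16 != 18
  Index 4: 18 == 18, found!
Therefore out = 4.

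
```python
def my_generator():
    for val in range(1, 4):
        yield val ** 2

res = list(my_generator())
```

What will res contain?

Step 1: For each val in range(1, 4), yield val**2:
  val=1: yield 1**2 = 1
  val=2: yield 2**2 = 4
  val=3: yield 3**2 = 9
Therefore res = [1, 4, 9].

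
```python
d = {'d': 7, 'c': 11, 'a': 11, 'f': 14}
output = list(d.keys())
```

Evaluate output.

Step 1: d.keys() returns the dictionary keys in insertion order.
Therefore output = ['d', 'c', 'a', 'f'].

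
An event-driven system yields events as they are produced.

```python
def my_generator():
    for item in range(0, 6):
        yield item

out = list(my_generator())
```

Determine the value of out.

Step 1: The generator yields each value from range(0, 6).
Step 2: list() consumes all yields: [0, 1, 2, 3, 4, 5].
Therefore out = [0, 1, 2, 3, 4, 5].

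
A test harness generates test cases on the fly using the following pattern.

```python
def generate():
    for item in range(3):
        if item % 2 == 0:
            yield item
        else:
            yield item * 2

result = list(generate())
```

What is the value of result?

Step 1: For each item in range(3), yield item if even, else item*2:
  item=0 (even): yield 0
  item=1 (odd): yield 1*2 = 2
  item=2 (even): yield 2
Therefore result = [0, 2, 2].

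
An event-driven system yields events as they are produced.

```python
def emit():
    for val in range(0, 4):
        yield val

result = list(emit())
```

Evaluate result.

Step 1: The generator yields each value from range(0, 4).
Step 2: list() consumes all yields: [0, 1, 2, 3].
Therefore result = [0, 1, 2, 3].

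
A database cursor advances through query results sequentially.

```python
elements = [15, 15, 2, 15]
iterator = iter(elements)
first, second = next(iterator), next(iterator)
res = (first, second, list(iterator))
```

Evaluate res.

Step 1: Create iterator over [15, 15, 2, 15].
Step 2: first = 15, second = 15.
Step 3: Remaining elements: [2, 15].
Therefore res = (15, 15, [2, 15]).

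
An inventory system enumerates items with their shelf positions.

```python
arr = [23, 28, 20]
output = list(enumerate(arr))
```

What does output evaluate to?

Step 1: enumerate pairs each element with its index:
  (0, 23)
  (1, 28)
  (2, 20)
Therefore output = [(0, 23), (1, 28), (2, 20)].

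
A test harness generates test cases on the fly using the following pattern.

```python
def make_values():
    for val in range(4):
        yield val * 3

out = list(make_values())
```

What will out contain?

Step 1: For each val in range(4), yield val * 3:
  val=0: yield 0 * 3 = 0
  val=1: yield 1 * 3 = 3
  val=2: yield 2 * 3 = 6
  val=3: yield 3 * 3 = 9
Therefore out = [0, 3, 6, 9].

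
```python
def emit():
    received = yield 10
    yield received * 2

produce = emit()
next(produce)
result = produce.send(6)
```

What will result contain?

Step 1: next(produce) advances to first yield, producing 10.
Step 2: send(6) resumes, received = 6.
Step 3: yield received * 2 = 6 * 2 = 12.
Therefore result = 12.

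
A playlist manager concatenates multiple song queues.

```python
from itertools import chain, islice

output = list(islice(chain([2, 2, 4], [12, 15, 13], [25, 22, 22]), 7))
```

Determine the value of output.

Step 1: chain([2, 2, 4], [12, 15, 13], [25, 22, 22]) = [2, 2, 4, 12, 15, 13, 25, 22, 22].
Step 2: islice takes first 7 elements: [2, 2, 4, 12, 15, 13, 25].
Therefore output = [2, 2, 4, 12, 15, 13, 25].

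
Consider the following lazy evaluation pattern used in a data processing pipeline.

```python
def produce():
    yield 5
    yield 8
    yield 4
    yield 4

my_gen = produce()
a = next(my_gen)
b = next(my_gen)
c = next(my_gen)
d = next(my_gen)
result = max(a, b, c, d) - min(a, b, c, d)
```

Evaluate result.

Step 1: Create generator and consume all values:
  a = next(my_gen) = 5
  b = next(my_gen) = 8
  c = next(my_gen) = 4
  d = next(my_gen) = 4
Step 2: max = 8, min = 4, result = 8 - 4 = 4.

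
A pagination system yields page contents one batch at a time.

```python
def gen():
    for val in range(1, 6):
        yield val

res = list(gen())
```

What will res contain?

Step 1: The generator yields each value from range(1, 6).
Step 2: list() consumes all yields: [1, 2, 3, 4, 5].
Therefore res = [1, 2, 3, 4, 5].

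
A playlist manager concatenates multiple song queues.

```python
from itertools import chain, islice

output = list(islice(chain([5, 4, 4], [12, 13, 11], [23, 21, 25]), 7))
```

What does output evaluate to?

Step 1: chain([5, 4, 4], [12, 13, 11], [23, 21, 25]) = [5, 4, 4, 12, 13, 11, 23, 21, 25].
Step 2: islice takes first 7 elements: [5, 4, 4, 12, 13, 11, 23].
Therefore output = [5, 4, 4, 12, 13, 11, 23].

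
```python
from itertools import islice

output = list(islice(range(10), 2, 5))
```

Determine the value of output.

Step 1: islice(range(10), 2, 5) takes elements at indices [2, 5).
Step 2: Elements: [2, 3, 4].
Therefore output = [2, 3, 4].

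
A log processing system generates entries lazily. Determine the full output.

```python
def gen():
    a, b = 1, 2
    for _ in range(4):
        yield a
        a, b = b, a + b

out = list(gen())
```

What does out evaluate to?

Step 1: Fibonacci-like sequence starting with a=1, b=2:
  Iteration 1: yield a=1, then a,b = 2,3
  Iteration 2: yield a=2, then a,b = 3,5
  Iteration 3: yield a=3, then a,b = 5,8
  Iteration 4: yield a=5, then a,b = 8,13
Therefore out = [1, 2, 3, 5].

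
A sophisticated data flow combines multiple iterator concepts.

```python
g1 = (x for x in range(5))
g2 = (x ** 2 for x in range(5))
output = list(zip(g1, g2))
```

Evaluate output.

Step 1: g1 produces [0, 1, 2, 3, 4].
Step 2: g2 produces [0, 1, 4, 9, 16].
Step 3: zip pairs them: [(0, 0), (1, 1), (2, 4), (3, 9), (4, 16)].
Therefore output = [(0, 0), (1, 1), (2, 4), (3, 9), (4, 16)].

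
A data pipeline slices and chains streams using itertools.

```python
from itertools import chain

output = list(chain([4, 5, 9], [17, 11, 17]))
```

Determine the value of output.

Step 1: chain() concatenates iterables: [4, 5, 9] + [17, 11, 17].
Therefore output = [4, 5, 9, 17, 11, 17].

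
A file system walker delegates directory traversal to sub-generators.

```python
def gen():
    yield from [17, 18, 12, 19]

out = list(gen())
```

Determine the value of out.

Step 1: yield from delegates to the iterable, yielding each element.
Step 2: Collected values: [17, 18, 12, 19].
Therefore out = [17, 18, 12, 19].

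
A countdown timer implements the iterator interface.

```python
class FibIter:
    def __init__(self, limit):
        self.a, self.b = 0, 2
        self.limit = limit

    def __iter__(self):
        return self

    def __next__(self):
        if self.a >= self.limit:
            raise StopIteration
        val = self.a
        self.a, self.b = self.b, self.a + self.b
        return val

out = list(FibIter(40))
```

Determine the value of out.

Step 1: Fibonacci-like sequence (a=0, b=2) until >= 40:
  Yield 0, then a,b = 2,2
  Yield 2, then a,b = 2,4
  Yield 2, then a,b = 4,6
  Yield 4, then a,b = 6,10
  Yield 6, then a,b = 10,16
  Yield 10, then a,b = 16,26
  Yield 16, then a,b = 26,42
  Yield 26, then a,b = 42,68
Step 2: 42 >= 40, stop.
Therefore out = [0, 2, 2, 4, 6, 10, 16, 26].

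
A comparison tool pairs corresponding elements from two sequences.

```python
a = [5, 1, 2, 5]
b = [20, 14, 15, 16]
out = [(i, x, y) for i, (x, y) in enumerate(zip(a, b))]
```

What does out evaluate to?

Step 1: enumerate(zip(a, b)) gives index with paired elements:
  i=0: (5, 20)
  i=1: (1, 14)
  i=2: (2, 15)
  i=3: (5, 16)
Therefore out = [(0, 5, 20), (1, 1, 14), (2, 2, 15), (3, 5, 16)].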